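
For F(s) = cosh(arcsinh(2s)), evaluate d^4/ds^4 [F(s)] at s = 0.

-48

Substitute the inner expansion into the outer series and collect powers.
From the series, [s^4] F = -2; multiply by 4! = 24 to get -48.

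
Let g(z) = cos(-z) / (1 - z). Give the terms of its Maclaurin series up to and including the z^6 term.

Expand 1/(denominator) as a geometric series and multiply by the numerator's series.
g(0) = 1
g′(0) = 1
g′′(0) = 1
g′′′(0) = 3
g^(4)(0) = 13
g^(5)(0) = 65
g^(6)(0) = 389
The Taylor polynomial is Σ g^(k)(0)/k! · z^k.

389*z^6/720 + 13*z^5/24 + 13*z^4/24 + z^3/2 + z^2/2 + z + 1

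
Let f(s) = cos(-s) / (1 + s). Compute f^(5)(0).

Write out both Maclaurin series and multiply, keeping only the needed powers.
From the series, [s^5] f = -13/24; multiply by 5! = 120 to get -65.

-65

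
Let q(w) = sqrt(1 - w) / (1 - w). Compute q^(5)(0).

Multiply the two series term by term and collect like powers.
The coefficient of w^5 in the expansion is 63/256, so q^(5)(0) = 5! * (63/256) = 945/32.

945/32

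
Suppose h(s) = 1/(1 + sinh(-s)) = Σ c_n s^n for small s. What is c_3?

7/6

Let u equal the inner series; expand the outer function in u and truncate.
[s^0] = 1;  [s^1] = 1;  [s^2] = 1;  [s^3] = 7/6.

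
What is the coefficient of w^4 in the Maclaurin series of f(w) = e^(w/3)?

f(0) = 1
f′(0) = 1/3
f′′(0) = 1/9
f′′′(0) = 1/27
f^(4)(0) = 1/81
So c_4 = f^(4)(0)/4! = 1/1944.

1/1944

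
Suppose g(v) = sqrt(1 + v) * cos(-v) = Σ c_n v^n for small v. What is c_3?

-3/16

Expand each factor separately, then convolve coefficients.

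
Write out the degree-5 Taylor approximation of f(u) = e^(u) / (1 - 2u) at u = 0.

6331*u^5/120 + 211*u^4/8 + 79*u^3/6 + 13*u^2/2 + 3*u + 1

Multiply the two series term by term and collect like powers.
f(0) = 1
f′(0) = 3
f′′(0) = 13
f′′′(0) = 79
f^(4)(0) = 633
f^(5)(0) = 6331
Then c_k = f^(k)(0)/k! gives each Taylor coefficient.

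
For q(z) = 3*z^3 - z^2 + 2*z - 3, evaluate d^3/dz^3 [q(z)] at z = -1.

From the series, [(z + 1)^3] q = 3; multiply by 3! = 6 to get 18.

18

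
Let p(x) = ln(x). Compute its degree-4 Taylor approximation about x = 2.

-(x - 2)^4/64 + (x - 2)^3/24 - (x - 2)^2/8 + (x - 2)/2 + ln(2)

Differentiate repeatedly and evaluate at the center.
[(x - 2)^0] = ln(2);  [(x - 2)^1] = 1/2;  [(x - 2)^2] = -1/8;  [(x - 2)^3] = 1/24;  [(x - 2)^4] = -1/64.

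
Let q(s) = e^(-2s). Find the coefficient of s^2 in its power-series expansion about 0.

2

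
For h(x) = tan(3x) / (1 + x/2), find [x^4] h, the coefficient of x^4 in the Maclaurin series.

Multiply the two series term by term and collect like powers.
[x^0] = 0;  [x^1] = 3;  [x^2] = -3/2;  [x^3] = 39/4;  [x^4] = -39/8.

-39/8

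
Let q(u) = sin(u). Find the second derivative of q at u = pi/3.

-sqrt(3)/2

From the series, [(u - pi/3)^2] q = -sqrt(3)/4; multiply by 2! = 2 to get -sqrt(3)/2.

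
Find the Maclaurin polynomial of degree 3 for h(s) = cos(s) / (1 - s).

Write out both Maclaurin series and multiply, keeping only the needed powers.

s^3/2 + s^2/2 + s + 1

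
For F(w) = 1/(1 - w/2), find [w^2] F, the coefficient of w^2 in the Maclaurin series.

Compute the successive derivatives at the expansion point and divide by k!.
F(0) = 1
F′(0) = 1/2
F′′(0) = 1/2

1/4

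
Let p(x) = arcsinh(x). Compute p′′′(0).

The coefficient of x^3 in the expansion is -1/6, so p′′′(0) = 3! * (-1/6) = -1.

-1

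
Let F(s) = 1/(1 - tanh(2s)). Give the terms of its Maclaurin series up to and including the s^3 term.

Substitute the inner expansion into the outer series and collect powers.
[s^0] = 1;  [s^1] = 2;  [s^2] = 4;  [s^3] = 16/3.

16*s^3/3 + 4*s^2 + 2*s + 1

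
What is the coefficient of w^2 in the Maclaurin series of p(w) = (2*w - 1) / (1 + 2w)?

-8

Distribute the polynomial across the series and collect like powers.
p(0) = -1
p′(0) = 4
p′′(0) = -16
Then c_k = p^(k)(0)/k! gives each Taylor coefficient.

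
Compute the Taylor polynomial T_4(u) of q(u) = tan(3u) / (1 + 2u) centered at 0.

Take the Cauchy product of the two expansions.
q(0) = 0
q′(0) = 3
q′′(0) = -12
q′′′(0) = 126
q^(4)(0) = -1008

-42*u^4 + 21*u^3 - 6*u^2 + 3*u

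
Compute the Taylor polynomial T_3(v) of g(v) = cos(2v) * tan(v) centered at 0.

-5*v^3/3 + v

Take the Cauchy product of the two expansions.
g(0) = 0
g′(0) = 1
g′′(0) = 0
g′′′(0) = -10
The Taylor polynomial is Σ g^(k)(0)/k! · v^k.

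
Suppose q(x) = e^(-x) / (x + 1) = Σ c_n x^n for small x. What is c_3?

Use 1/(1 - r) = Σ r^k on the denominator, then take the Cauchy product.
[x^0] = 1;  [x^1] = -2;  [x^2] = 5/2;  [x^3] = -8/3.

-8/3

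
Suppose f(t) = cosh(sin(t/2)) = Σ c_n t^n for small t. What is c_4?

Compose series: expand the inner function first, then feed it into the outer expansion.
f(0) = 1
f′(0) = 0
f′′(0) = 1/4
f′′′(0) = 0
f^(4)(0) = -3/16
So c_4 = f^(4)(0)/4! = -1/128.

-1/128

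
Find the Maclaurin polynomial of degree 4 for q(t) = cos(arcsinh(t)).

Let u equal the inner series; expand the outer function in u and truncate.
q(0) = 1
q′(0) = 0
q′′(0) = -1
q′′′(0) = 0
q^(4)(0) = 5
Then c_k = q^(k)(0)/k! gives each Taylor coefficient.

5*t^4/24 - t^2/2 + 1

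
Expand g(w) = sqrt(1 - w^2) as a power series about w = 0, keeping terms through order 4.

-w^4/8 - w^2/2 + 1

Use the known series and substitute for the argument.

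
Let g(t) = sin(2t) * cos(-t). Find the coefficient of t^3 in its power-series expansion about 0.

Take the Cauchy product of the two expansions.
g(0) = 0
g′(0) = 2
g′′(0) = 0
g′′′(0) = -14
The Taylor polynomial is Σ g^(k)(0)/k! · t^k.

-7/3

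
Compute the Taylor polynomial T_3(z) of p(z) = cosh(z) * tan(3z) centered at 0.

Multiply the two series term by term and collect like powers.
p(0) = 0
p′(0) = 3
p′′(0) = 0
p′′′(0) = 63

21*z^3/2 + 3*z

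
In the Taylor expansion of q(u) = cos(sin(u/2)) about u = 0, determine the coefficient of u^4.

Let u equal the inner series; expand the outer function in u and truncate.

5/384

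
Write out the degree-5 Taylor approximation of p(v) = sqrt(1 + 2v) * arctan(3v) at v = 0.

2049*v^5/40 - 15*v^4/2 - 21*v^3/2 + 3*v^2 + 3*v

Take the Cauchy product of the two expansions.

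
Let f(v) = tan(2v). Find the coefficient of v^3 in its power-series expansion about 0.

f(0) = 0
f′(0) = 2
f′′(0) = 0
f′′′(0) = 16
So c_3 = f′′′(0)/3! = 8/3.

8/3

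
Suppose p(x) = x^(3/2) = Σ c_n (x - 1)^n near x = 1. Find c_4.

p(1) = 1
p′(1) = 3/2
p′′(1) = 3/4
p′′′(1) = -3/8
p^(4)(1) = 9/16

3/128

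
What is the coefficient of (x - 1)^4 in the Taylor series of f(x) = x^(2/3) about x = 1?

Compute the successive derivatives at the expansion point and divide by k!.
f(1) = 1
f′(1) = 2/3
f′′(1) = -2/9
f′′′(1) = 8/27
f^(4)(1) = -56/81

-7/243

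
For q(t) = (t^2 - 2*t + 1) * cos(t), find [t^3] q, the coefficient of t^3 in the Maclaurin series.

1

Shift and add copies of the series according to the polynomial's terms.
q(0) = 1
q′(0) = -2
q′′(0) = 1
q′′′(0) = 6
So c_3 = q′′′(0)/3! = 1.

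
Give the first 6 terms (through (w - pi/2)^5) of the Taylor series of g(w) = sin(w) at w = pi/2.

(w - pi/2)^4/24 - (w - pi/2)^2/2 + 1

[(w - pi/2)^0] = 1;  [(w - pi/2)^1] = 0;  [(w - pi/2)^2] = -1/2;  [(w - pi/2)^3] = 0;  [(w - pi/2)^4] = 1/24;  [(w - pi/2)^5] = 0.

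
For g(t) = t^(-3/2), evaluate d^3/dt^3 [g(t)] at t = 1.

Differentiate repeatedly and evaluate at the center.
From the series, [(t - 1)^3] g = -35/16; multiply by 3! = 6 to get -105/8.

-105/8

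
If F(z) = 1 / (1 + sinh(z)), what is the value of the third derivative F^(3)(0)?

Expand as Σ (-1)^k u^k with u equal to the inner function's series.
The coefficient of z^3 in the expansion is -7/6, so F′′′(0) = 3! * (-7/6) = -7.

-7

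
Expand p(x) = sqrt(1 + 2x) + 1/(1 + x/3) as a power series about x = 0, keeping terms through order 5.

Combine the two series term by term.

1693*x^5/1944 - 397*x^4/648 + 25*x^3/54 - 7*x^2/18 + 2*x/3 + 2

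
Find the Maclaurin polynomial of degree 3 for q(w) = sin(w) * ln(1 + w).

Take the Cauchy product of the two expansions.
[w^0] = 0;  [w^1] = 0;  [w^2] = 1;  [w^3] = -1/2.

-w^3/2 + w^2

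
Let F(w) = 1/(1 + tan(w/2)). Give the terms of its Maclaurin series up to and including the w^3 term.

Plug the Maclaurin series of the inner function into that of the outer and collect terms.
F(0) = 1
F′(0) = -1/2
F′′(0) = 1/2
F′′′(0) = -1
The Taylor polynomial is Σ F^(k)(0)/k! · w^k.

-w^3/6 + w^2/4 - w/2 + 1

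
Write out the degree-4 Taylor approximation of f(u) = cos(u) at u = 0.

u^4/24 - u^2/2 + 1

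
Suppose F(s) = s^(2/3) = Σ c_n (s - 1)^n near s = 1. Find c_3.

Compute the successive derivatives at the expansion point and divide by k!.
F(1) = 1
F′(1) = 2/3
F′′(1) = -2/9
F′′′(1) = 8/27

4/81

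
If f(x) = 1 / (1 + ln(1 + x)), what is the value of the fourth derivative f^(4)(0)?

88

Write 1/(1+u) = 1 - u + u^2 - u^3 + ... and substitute the series for u.
The coefficient of x^4 in the expansion is 11/3, so f^(4)(0) = 4! * (11/3) = 88.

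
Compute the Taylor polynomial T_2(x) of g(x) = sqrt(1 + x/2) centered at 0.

-x^2/32 + x/4 + 1

g(0) = 1
g′(0) = 1/4
g′′(0) = -1/16
Then c_k = g^(k)(0)/k! gives each Taylor coefficient.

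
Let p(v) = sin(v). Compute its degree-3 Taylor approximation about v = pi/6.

-sqrt(3)*(v - pi/6)^3/12 - (v - pi/6)^2/4 + sqrt(3)*(v - pi/6)/2 + 1/2

Use the known series and substitute for the argument.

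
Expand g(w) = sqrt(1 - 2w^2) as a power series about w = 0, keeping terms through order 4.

-w^4/2 - w^2 + 1

Differentiate repeatedly and evaluate at the center.
[w^0] = 1;  [w^1] = 0;  [w^2] = -1;  [w^3] = 0;  [w^4] = -1/2.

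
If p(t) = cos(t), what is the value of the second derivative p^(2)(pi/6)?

The coefficient of (t - pi/6)^2 in the expansion is -sqrt(3)/4, so p′′(pi/6) = 2! * (-sqrt(3)/4) = -sqrt(3)/2.

-sqrt(3)/2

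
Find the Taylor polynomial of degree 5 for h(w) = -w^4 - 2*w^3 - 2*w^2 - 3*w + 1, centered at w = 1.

-(w - 1)^4 - 6*(w - 1)^3 - 14*(w - 1)^2 - 17*(w - 1) - 7

[(w - 1)^0] = -7;  [(w - 1)^1] = -17;  [(w - 1)^2] = -14;  [(w - 1)^3] = -6;  [(w - 1)^4] = -1;  [(w - 1)^5] = 0.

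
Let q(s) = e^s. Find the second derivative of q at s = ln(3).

3

The coefficient of (s - ln(3))^2 in the expansion is 3/2, so q′′(ln(3)) = 2! * (3/2) = 3.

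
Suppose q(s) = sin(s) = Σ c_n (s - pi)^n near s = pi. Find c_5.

-1/120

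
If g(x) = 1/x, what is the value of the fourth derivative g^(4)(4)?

3/128

Use the known series and substitute for the argument.
The coefficient of (x - 4)^4 in the expansion is 1/1024, so g^(4)(4) = 4! * (1/1024) = 3/128.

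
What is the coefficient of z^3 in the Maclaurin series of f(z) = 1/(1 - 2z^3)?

[z^0] = 1;  [z^1] = 0;  [z^2] = 0;  [z^3] = 2.

2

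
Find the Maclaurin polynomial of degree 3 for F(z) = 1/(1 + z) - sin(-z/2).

Expand each term separately and add.
F(0) = 1
F′(0) = -1/2
F′′(0) = 2
F′′′(0) = -49/8
Dividing each by k! gives the coefficients c_0, ..., c_3.

-49*z^3/48 + z^2 - z/2 + 1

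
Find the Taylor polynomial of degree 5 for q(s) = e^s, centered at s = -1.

(s + 1)^5*e^(-1)/120 + (s + 1)^4*e^(-1)/24 + (s + 1)^3*e^(-1)/6 + (s + 1)^2*e^(-1)/2 + (s + 1)*e^(-1) + e^(-1)

Differentiate repeatedly and evaluate at the center.
[(s + 1)^0] = e^(-1);  [(s + 1)^1] = e^(-1);  [(s + 1)^2] = e^(-1)/2;  [(s + 1)^3] = e^(-1)/6;  [(s + 1)^4] = e^(-1)/24;  [(s + 1)^5] = e^(-1)/120.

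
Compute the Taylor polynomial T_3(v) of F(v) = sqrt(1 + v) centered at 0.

v^3/16 - v^2/8 + v/2 + 1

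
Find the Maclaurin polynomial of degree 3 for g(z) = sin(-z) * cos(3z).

14*z^3/3 - z

Take the Cauchy product of the two expansions.
g(0) = 0
g′(0) = -1
g′′(0) = 0
g′′′(0) = 28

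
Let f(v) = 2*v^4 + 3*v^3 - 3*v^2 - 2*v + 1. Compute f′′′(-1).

From the series, [(v + 1)^3] f = -5; multiply by 3! = 6 to get -30.

-30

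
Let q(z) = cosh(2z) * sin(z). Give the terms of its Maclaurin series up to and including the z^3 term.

Expand each factor separately, then convolve coefficients.

11*z^3/6 + z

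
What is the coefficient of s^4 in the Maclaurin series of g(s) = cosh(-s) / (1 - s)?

37/24

Take the Cauchy product of the two expansions.
g(0) = 1
g′(0) = 1
g′′(0) = 3
g′′′(0) = 9
g^(4)(0) = 37
So c_4 = g^(4)(0)/4! = 37/24.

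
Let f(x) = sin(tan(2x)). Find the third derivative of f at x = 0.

Substitute the inner expansion into the outer series and collect powers.
From the series, [x^3] f = 4/3; multiply by 3! = 6 to get 8.

8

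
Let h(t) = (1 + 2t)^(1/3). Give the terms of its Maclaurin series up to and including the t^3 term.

40*t^3/81 - 4*t^2/9 + 2*t/3 + 1

h(0) = 1
h′(0) = 2/3
h′′(0) = -8/9
h′′′(0) = 80/27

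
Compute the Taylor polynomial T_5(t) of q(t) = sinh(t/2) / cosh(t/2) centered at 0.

t^5/240 - t^3/24 + t/2

Write the quotient as an unknown series and match coefficients against numerator = denominator · series.
q(0) = 0
q′(0) = 1/2
q′′(0) = 0
q′′′(0) = -1/4
q^(4)(0) = 0
q^(5)(0) = 1/2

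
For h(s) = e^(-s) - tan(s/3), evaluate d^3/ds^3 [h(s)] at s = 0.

Expand each term separately and add.
The coefficient of s^3 in the expansion is -29/162, so h′′′(0) = 3! * (-29/162) = -29/27.

-29/27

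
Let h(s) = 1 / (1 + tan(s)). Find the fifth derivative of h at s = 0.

-256

Write 1/(1+u) = 1 - u + u^2 - u^3 + ... and substitute the series for u.
The coefficient of s^5 in the expansion is -32/15, so h^(5)(0) = 5! * (-32/15) = -256.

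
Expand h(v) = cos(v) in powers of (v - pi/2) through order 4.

[(v - pi/2)^0] = 0;  [(v - pi/2)^1] = -1;  [(v - pi/2)^2] = 0;  [(v - pi/2)^3] = 1/6;  [(v - pi/2)^4] = 0.

(v - pi/2)^3/6 - (v - pi/2)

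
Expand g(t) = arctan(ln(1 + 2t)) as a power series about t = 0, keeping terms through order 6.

Plug the Maclaurin series of the inner function into that of the outer and collect terms.
g(0) = 0
g′(0) = 2
g′′(0) = -4
g′′′(0) = 0
g^(4)(0) = 96
g^(5)(0) = -704
g^(6)(0) = -1920

-8*t^6/3 - 88*t^5/15 + 4*t^4 - 2*t^2 + 2*t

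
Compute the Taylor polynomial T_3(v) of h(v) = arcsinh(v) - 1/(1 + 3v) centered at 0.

Expand each term separately and add.
[v^0] = -1;  [v^1] = 4;  [v^2] = -9;  [v^3] = 161/6.

161*v^3/6 - 9*v^2 + 4*v - 1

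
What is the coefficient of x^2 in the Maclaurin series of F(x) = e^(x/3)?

1/18

Use the known series and substitute for the argument.
F(0) = 1
F′(0) = 1/3
F′′(0) = 1/9
Then c_k = F^(k)(0)/k! gives each Taylor coefficient.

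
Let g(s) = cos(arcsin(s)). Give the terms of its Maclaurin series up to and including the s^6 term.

-s^6/16 - s^4/8 - s^2/2 + 1

Let u equal the inner series; expand the outer function in u and truncate.
g(0) = 1
g′(0) = 0
g′′(0) = -1
g′′′(0) = 0
g^(4)(0) = -3
g^(5)(0) = 0
g^(6)(0) = -45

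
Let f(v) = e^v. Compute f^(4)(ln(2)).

Differentiate repeatedly and evaluate at the center.
From the series, [(v - ln(2))^4] f = 1/12; multiply by 4! = 24 to get 2.

2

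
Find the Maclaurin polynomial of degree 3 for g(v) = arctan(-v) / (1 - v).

Multiply the numerator's expansion by the denominator's geometric series.
g(0) = 0
g′(0) = -1
g′′(0) = -2
g′′′(0) = -4
The Taylor polynomial is Σ g^(k)(0)/k! · v^k.

-2*v^3/3 - v^2 - v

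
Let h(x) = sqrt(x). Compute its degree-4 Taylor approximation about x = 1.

[(x - 1)^0] = 1;  [(x - 1)^1] = 1/2;  [(x - 1)^2] = -1/8;  [(x - 1)^3] = 1/16;  [(x - 1)^4] = -5/128.

-5*(x - 1)^4/128 + (x - 1)^3/16 - (x - 1)^2/8 + (x - 1)/2 + 1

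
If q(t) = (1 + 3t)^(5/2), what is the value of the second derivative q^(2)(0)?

135/4

Use the known series and substitute for the argument.
The coefficient of t^2 in the expansion is 135/8, so q′′(0) = 2! * (135/8) = 135/4.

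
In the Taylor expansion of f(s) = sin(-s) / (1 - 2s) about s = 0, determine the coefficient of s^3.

Expand each factor separately, then convolve coefficients.
So c_3 = f′′′(0)/3! = -23/6.

-23/6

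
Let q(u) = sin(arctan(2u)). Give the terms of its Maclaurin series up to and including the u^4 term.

-4*u^3 + 2*u

Let u equal the inner series; expand the outer function in u and truncate.
q(0) = 0
q′(0) = 2
q′′(0) = 0
q′′′(0) = -24
q^(4)(0) = 0
Dividing each by k! gives the coefficients c_0, ..., c_4.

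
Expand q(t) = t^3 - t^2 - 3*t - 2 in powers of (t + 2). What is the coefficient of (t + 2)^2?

-7

Differentiate repeatedly and evaluate at the center.
q(-2) = -8
q′(-2) = 13
q′′(-2) = -14
So c_2 = q′′(-2)/2! = -7.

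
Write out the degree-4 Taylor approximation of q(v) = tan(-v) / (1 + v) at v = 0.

Take the Cauchy product of the two expansions.
[v^0] = 0;  [v^1] = -1;  [v^2] = 1;  [v^3] = -4/3;  [v^4] = 4/3.

4*v^4/3 - 4*v^3/3 + v^2 - v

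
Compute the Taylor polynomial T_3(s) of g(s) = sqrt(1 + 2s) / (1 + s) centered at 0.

s^3 - s^2/2 + 1

Multiply the two series term by term and collect like powers.
g(0) = 1
g′(0) = 0
g′′(0) = -1
g′′′(0) = 6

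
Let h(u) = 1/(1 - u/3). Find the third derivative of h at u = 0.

From the series, [u^3] h = 1/27; multiply by 3! = 6 to get 2/9.

2/9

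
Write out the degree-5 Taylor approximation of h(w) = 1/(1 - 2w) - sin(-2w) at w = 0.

484*w^5/15 + 16*w^4 + 20*w^3/3 + 4*w^2 + 4*w + 1

Add the two expansions coefficient-wise.
h(0) = 1
h′(0) = 4
h′′(0) = 8
h′′′(0) = 40
h^(4)(0) = 384
h^(5)(0) = 3872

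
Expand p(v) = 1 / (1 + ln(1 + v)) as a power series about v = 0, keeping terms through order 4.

Expand as Σ (-1)^k u^k with u equal to the inner function's series.

11*v^4/3 - 7*v^3/3 + 3*v^2/2 - v + 1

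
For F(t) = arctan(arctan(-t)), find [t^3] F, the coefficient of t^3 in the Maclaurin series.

2/3

Plug the Maclaurin series of the inner function into that of the outer and collect terms.
[t^0] = 0;  [t^1] = -1;  [t^2] = 0;  [t^3] = 2/3.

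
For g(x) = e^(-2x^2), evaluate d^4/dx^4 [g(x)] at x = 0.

48

The coefficient of x^4 in the expansion is 2, so g^(4)(0) = 4! * (2) = 48.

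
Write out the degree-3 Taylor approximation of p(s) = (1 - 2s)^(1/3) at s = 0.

-40*s^3/81 - 4*s^2/9 - 2*s/3 + 1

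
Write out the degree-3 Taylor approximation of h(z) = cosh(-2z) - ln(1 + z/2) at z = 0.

Combine the two series term by term.
[z^0] = 1;  [z^1] = -1/2;  [z^2] = 17/8;  [z^3] = -1/24.

-z^3/24 + 17*z^2/8 - z/2 + 1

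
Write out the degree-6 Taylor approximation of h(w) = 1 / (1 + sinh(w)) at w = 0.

77*w^6/45 - 181*w^5/120 + 4*w^4/3 - 7*w^3/6 + w^2 - w + 1

Write 1/(1+u) = 1 - u + u^2 - u^3 + ... and substitute the series for u.
h(0) = 1
h′(0) = -1
h′′(0) = 2
h′′′(0) = -7
h^(4)(0) = 32
h^(5)(0) = -181
h^(6)(0) = 1232
The Taylor polynomial is Σ h^(k)(0)/k! · w^k.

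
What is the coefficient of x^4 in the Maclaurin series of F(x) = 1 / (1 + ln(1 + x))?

Expand as Σ (-1)^k u^k with u equal to the inner function's series.
F(0) = 1
F′(0) = -1
F′′(0) = 3
F′′′(0) = -14
F^(4)(0) = 88

11/3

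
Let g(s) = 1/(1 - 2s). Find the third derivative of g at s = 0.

48

The coefficient of s^3 in the expansion is 8, so g′′′(0) = 3! * (8) = 48.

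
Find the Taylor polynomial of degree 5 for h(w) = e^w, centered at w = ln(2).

(w - ln(2))^5/60 + (w - ln(2))^4/12 + (w - ln(2))^3/3 + (w - ln(2))^2 + 2*(w - ln(2)) + 2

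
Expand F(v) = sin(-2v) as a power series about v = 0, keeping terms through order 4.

4*v^3/3 - 2*v

Differentiate repeatedly and evaluate at the center.
[v^0] = 0;  [v^1] = -2;  [v^2] = 0;  [v^3] = 4/3;  [v^4] = 0.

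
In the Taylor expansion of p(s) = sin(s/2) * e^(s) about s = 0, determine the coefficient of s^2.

Take the Cauchy product of the two expansions.
p(0) = 0
p′(0) = 1/2
p′′(0) = 1
So c_2 = p′′(0)/2! = 1/2.

1/2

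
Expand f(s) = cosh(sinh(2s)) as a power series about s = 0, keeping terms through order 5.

Plug the Maclaurin series of the inner function into that of the outer and collect terms.
f(0) = 1
f′(0) = 0
f′′(0) = 4
f′′′(0) = 0
f^(4)(0) = 80
f^(5)(0) = 0
Dividing each by k! gives the coefficients c_0, ..., c_5.

10*s^4/3 + 2*s^2 + 1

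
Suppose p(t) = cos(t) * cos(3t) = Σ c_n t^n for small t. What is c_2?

Multiply the two series term by term and collect like powers.
[t^0] = 1;  [t^1] = 0;  [t^2] = -5.

-5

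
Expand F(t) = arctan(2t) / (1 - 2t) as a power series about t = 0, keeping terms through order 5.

416*t^5/15 + 32*t^4/3 + 16*t^3/3 + 4*t^2 + 2*t

Take the Cauchy product of the two expansions.
[t^0] = 0;  [t^1] = 2;  [t^2] = 4;  [t^3] = 16/3;  [t^4] = 32/3;  [t^5] = 416/15.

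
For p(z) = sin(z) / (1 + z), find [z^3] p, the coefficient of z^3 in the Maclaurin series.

Write out both Maclaurin series and multiply, keeping only the needed powers.
[z^0] = 0;  [z^1] = 1;  [z^2] = -1;  [z^3] = 5/6.

5/6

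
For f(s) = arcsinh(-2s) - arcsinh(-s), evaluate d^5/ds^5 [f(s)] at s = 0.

-279

Expand each term separately and add.
The coefficient of s^5 in the expansion is -93/40, so f^(5)(0) = 5! * (-93/40) = -279.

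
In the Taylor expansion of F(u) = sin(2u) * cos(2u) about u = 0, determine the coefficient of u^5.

Take the Cauchy product of the two expansions.
F(0) = 0
F′(0) = 2
F′′(0) = 0
F′′′(0) = -32
F^(4)(0) = 0
F^(5)(0) = 512
So c_5 = F^(5)(0)/5! = 64/15.

64/15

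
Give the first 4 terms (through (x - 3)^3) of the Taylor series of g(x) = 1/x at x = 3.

g(3) = 1/3
g′(3) = -1/9
g′′(3) = 2/27
g′′′(3) = -2/27

-(x - 3)^3/81 + (x - 3)^2/27 - (x - 3)/9 + 1/3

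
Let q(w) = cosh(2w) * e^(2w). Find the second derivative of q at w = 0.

8

Multiply the two series term by term and collect like powers.
From the series, [w^2] q = 4; multiply by 2! = 2 to get 8.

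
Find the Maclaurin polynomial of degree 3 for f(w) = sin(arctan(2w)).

Plug the Maclaurin series of the inner function into that of the outer and collect terms.
f(0) = 0
f′(0) = 2
f′′(0) = 0
f′′′(0) = -24
The Taylor polynomial is Σ f^(k)(0)/k! · w^k.

-4*w^3 + 2*w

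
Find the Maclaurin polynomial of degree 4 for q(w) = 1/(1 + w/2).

w^4/16 - w^3/8 + w^2/4 - w/2 + 1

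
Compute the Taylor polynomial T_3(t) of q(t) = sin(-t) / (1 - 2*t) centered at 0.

-23*t^3/6 - 2*t^2 - t

Multiply the numerator's expansion by the denominator's geometric series.
q(0) = 0
q′(0) = -1
q′′(0) = -4
q′′′(0) = -23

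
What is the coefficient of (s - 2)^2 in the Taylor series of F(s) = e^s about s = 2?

Differentiate repeatedly and evaluate at the center.
F(2) = e^(2)
F′(2) = e^(2)
F′′(2) = e^(2)

e^(2)/2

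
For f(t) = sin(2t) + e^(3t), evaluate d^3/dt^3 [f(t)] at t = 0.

Combine the two series term by term.
From the series, [t^3] f = 19/6; multiply by 3! = 6 to get 19.

19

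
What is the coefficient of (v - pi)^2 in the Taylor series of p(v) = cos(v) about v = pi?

p(pi) = -1
p′(pi) = 0
p′′(pi) = 1
The Taylor polynomial is Σ p^(k)(pi)/k! · (v - pi)^k.

1/2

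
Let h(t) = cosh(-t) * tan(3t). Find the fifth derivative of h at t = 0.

Expand each factor separately, then convolve coefficients.
The coefficient of t^5 in the expansion is 1481/40, so h^(5)(0) = 5! * (1481/40) = 4443.

4443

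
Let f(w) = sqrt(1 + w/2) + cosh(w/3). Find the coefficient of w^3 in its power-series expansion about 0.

Expand each term separately and add.
So c_3 = f′′′(0)/3! = 1/128.

1/128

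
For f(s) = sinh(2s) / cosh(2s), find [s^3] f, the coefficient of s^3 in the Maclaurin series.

Divide the numerator series by the denominator series (power-series long division).
f(0) = 0
f′(0) = 2
f′′(0) = 0
f′′′(0) = -16

-8/3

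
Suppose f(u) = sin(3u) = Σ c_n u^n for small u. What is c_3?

-9/2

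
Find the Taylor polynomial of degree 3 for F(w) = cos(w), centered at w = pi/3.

F(pi/3) = 1/2
F′(pi/3) = -sqrt(3)/2
F′′(pi/3) = -1/2
F′′′(pi/3) = sqrt(3)/2

sqrt(3)*(w - pi/3)^3/12 - (w - pi/3)^2/4 - sqrt(3)*(w - pi/3)/2 + 1/2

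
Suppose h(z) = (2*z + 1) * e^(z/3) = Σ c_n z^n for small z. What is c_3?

Shift and add copies of the series according to the polynomial's terms.
h(0) = 1
h′(0) = 7/3
h′′(0) = 13/9
h′′′(0) = 19/27
So c_3 = h′′′(0)/3! = 19/162.

19/162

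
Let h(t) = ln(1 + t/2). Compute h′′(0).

-1/4

The coefficient of t^2 in the expansion is -1/8, so h′′(0) = 2! * (-1/8) = -1/4.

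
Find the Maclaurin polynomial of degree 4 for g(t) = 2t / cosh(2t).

Write the quotient as an unknown series and match coefficients against numerator = denominator · series.
[t^0] = 0;  [t^1] = 2;  [t^2] = 0;  [t^3] = -4;  [t^4] = 0.

-4*t^3 + 2*t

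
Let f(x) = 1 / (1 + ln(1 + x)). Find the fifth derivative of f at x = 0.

Use the geometric series for the reciprocal, then substitute.
The coefficient of x^5 in the expansion is -347/60, so f^(5)(0) = 5! * (-347/60) = -694.

-694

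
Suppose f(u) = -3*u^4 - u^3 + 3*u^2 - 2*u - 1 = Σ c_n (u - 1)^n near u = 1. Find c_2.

Differentiate repeatedly and evaluate at the center.
[(u - 1)^0] = -4;  [(u - 1)^1] = -11;  [(u - 1)^2] = -18.

-18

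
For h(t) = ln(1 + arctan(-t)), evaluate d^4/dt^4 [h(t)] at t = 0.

Compose series: expand the inner function first, then feed it into the outer expansion.
From the series, [t^4] h = 1/12; multiply by 4! = 24 to get 2.

2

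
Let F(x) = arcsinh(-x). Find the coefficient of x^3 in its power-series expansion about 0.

F(0) = 0
F′(0) = -1
F′′(0) = 0
F′′′(0) = 1
So c_3 = F′′′(0)/3! = 1/6.

1/6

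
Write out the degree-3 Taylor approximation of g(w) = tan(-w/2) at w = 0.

-w^3/24 - w/2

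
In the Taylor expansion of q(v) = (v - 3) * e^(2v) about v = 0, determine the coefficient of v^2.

-4

Shift and add copies of the series according to the polynomial's terms.
q(0) = -3
q′(0) = -5
q′′(0) = -8
So c_2 = q′′(0)/2! = -4.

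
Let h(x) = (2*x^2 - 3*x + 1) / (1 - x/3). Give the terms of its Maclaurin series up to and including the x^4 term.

Distribute the polynomial across the series and collect like powers.
h(0) = 1
h′(0) = -8/3
h′′(0) = 20/9
h′′′(0) = 20/9
h^(4)(0) = 80/27
Then c_k = h^(k)(0)/k! gives each Taylor coefficient.

10*x^4/81 + 10*x^3/27 + 10*x^2/9 - 8*x/3 + 1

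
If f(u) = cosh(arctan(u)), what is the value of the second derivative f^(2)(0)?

Compose series: expand the inner function first, then feed it into the outer expansion.
The coefficient of u^2 in the expansion is 1/2, so f′′(0) = 2! * (1/2) = 1.

1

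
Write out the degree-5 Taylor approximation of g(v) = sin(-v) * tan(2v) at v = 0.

Multiply the two series term by term and collect like powers.

-7*v^4/3 - 2*v^2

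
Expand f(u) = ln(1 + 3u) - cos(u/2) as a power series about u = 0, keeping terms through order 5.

243*u^5/5 - 7777*u^4/384 + 9*u^3 - 35*u^2/8 + 3*u - 1

Combine the two series term by term.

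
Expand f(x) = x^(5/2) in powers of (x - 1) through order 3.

5*(x - 1)^3/16 + 15*(x - 1)^2/8 + 5*(x - 1)/2 + 1

[(x - 1)^0] = 1;  [(x - 1)^1] = 5/2;  [(x - 1)^2] = 15/8;  [(x - 1)^3] = 5/16.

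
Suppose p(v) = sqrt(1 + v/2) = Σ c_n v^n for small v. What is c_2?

p(0) = 1
p′(0) = 1/4
p′′(0) = -1/16

-1/32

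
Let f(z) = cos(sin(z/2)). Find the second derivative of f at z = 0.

Let u equal the inner series; expand the outer function in u and truncate.
The coefficient of z^2 in the expansion is -1/8, so f′′(0) = 2! * (-1/8) = -1/4.

-1/4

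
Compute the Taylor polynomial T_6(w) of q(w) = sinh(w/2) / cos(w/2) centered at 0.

3*w^5/320 + w^3/12 + w/2

Write the quotient as an unknown series and match coefficients against numerator = denominator · series.
q(0) = 0
q′(0) = 1/2
q′′(0) = 0
q′′′(0) = 1/2
q^(4)(0) = 0
q^(5)(0) = 9/8
q^(6)(0) = 0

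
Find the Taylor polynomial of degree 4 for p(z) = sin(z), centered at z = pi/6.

(z - pi/6)^4/48 - sqrt(3)*(z - pi/6)^3/12 - (z - pi/6)^2/4 + sqrt(3)*(z - pi/6)/2 + 1/2

[(z - pi/6)^0] = 1/2;  [(z - pi/6)^1] = sqrt(3)/2;  [(z - pi/6)^2] = -1/4;  [(z - pi/6)^3] = -sqrt(3)/12;  [(z - pi/6)^4] = 1/48.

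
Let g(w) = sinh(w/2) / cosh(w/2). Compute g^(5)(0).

1/2

Write the quotient as an unknown series and match coefficients against numerator = denominator · series.
From the series, [w^5] g = 1/240; multiply by 5! = 120 to get 1/2.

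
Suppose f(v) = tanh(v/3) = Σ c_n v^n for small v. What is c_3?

f(0) = 0
f′(0) = 1/3
f′′(0) = 0
f′′′(0) = -2/27
So c_3 = f′′′(0)/3! = -1/81.

-1/81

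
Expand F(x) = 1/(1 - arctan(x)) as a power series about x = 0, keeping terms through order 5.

Substitute the inner expansion into the outer series and collect powers.
F(0) = 1
F′(0) = 1
F′′(0) = 2
F′′′(0) = 4
F^(4)(0) = 8
F^(5)(0) = 24

x^5/5 + x^4/3 + 2*x^3/3 + x^2 + x + 1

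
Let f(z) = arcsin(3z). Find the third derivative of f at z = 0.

The coefficient of z^3 in the expansion is 9/2, so f′′′(0) = 3! * (9/2) = 27.

27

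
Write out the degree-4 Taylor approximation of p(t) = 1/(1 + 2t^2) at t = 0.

4*t^4 - 2*t^2 + 1

Compute the successive derivatives at the expansion point and divide by k!.
p(0) = 1
p′(0) = 0
p′′(0) = -4
p′′′(0) = 0
p^(4)(0) = 96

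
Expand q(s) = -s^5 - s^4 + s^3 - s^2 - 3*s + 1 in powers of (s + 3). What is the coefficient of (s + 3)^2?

[(s + 3)^0] = 136;  [(s + 3)^1] = -267;  [(s + 3)^2] = 206.
So c_2 = q′′(-3)/2! = 206.

206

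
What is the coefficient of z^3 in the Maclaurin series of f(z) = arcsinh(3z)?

-9/2

f(0) = 0
f′(0) = 3
f′′(0) = 0
f′′′(0) = -27
Dividing each by k! gives the coefficients c_0, ..., c_3.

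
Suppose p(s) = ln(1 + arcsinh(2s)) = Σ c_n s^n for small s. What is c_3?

Plug the Maclaurin series of the inner function into that of the outer and collect terms.
p(0) = 0
p′(0) = 2
p′′(0) = -4
p′′′(0) = 8
So c_3 = p′′′(0)/3! = 4/3.

4/3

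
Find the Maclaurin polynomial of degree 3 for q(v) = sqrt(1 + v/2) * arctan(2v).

Take the Cauchy product of the two expansions.
q(0) = 0
q′(0) = 2
q′′(0) = 1
q′′′(0) = -131/8
The Taylor polynomial is Σ q^(k)(0)/k! · v^k.

-131*v^3/48 + v^2/2 + 2*v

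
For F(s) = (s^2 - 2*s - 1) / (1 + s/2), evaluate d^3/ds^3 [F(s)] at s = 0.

-21/4

Multiply each power in the prefactor through the base expansion.
The coefficient of s^3 in the expansion is -7/8, so F′′′(0) = 3! * (-7/8) = -21/4.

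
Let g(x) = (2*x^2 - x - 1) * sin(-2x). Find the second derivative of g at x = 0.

4

Distribute the polynomial across the series and collect like powers.
The coefficient of x^2 in the expansion is 2, so g′′(0) = 2! * (2) = 4.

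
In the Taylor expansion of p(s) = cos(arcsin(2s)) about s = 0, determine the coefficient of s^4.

-2

Compose series: expand the inner function first, then feed it into the outer expansion.
p(0) = 1
p′(0) = 0
p′′(0) = -4
p′′′(0) = 0
p^(4)(0) = -48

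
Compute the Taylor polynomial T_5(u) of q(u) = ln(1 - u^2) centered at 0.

-u^4/2 - u^2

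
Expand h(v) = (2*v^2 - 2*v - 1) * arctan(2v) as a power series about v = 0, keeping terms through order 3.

Distribute the polynomial across the series and collect like powers.
h(0) = 0
h′(0) = -2
h′′(0) = -8
h′′′(0) = 40
The Taylor polynomial is Σ h^(k)(0)/k! · v^k.

20*v^3/3 - 4*v^2 - 2*v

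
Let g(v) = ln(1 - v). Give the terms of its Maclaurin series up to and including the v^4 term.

g(0) = 0
g′(0) = -1
g′′(0) = -1
g′′′(0) = -2
g^(4)(0) = -6
Then c_k = g^(k)(0)/k! gives each Taylor coefficient.

-v^4/4 - v^3/3 - v^2/2 - v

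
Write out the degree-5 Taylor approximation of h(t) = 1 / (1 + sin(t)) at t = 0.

-61*t^5/120 + 2*t^4/3 - 5*t^3/6 + t^2 - t + 1

Use the geometric series for the reciprocal, then substitute.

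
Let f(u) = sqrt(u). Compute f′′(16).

-1/256

The coefficient of (u - 16)^2 in the expansion is -1/512, so f′′(16) = 2! * (-1/512) = -1/256.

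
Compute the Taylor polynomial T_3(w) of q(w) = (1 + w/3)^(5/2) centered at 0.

Differentiate repeatedly and evaluate at the center.
q(0) = 1
q′(0) = 5/6
q′′(0) = 5/12
q′′′(0) = 5/72
The Taylor polynomial is Σ q^(k)(0)/k! · w^k.

5*w^3/432 + 5*w^2/24 + 5*w/6 + 1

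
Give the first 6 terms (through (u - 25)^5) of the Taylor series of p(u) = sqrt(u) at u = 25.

Compute the successive derivatives at the expansion point and divide by k!.
p(25) = 5
p′(25) = 1/10
p′′(25) = -1/500
p′′′(25) = 3/25000
p^(4)(25) = -3/250000
p^(5)(25) = 21/12500000
Dividing each by k! gives the coefficients c_0, ..., c_5.

7*(u - 25)^5/500000000 - (u - 25)^4/2000000 + (u - 25)^3/50000 - (u - 25)^2/1000 + (u - 25)/10 + 5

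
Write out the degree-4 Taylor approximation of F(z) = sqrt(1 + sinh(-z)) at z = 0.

Substitute the inner expansion into the outer series and collect powers.
F(0) = 1
F′(0) = -1/2
F′′(0) = -1/4
F′′′(0) = -7/8
F^(4)(0) = -31/16

-31*z^4/384 - 7*z^3/48 - z^2/8 - z/2 + 1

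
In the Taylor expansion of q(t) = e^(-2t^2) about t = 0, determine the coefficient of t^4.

2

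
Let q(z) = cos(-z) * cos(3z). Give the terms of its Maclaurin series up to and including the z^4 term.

Multiply the two series term by term and collect like powers.
q(0) = 1
q′(0) = 0
q′′(0) = -10
q′′′(0) = 0
q^(4)(0) = 136
The Taylor polynomial is Σ q^(k)(0)/k! · z^k.

17*z^4/3 - 5*z^2 + 1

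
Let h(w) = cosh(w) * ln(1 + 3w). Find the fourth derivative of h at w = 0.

-540

Expand each factor separately, then convolve coefficients.
The coefficient of w^4 in the expansion is -45/2, so h^(4)(0) = 4! * (-45/2) = -540.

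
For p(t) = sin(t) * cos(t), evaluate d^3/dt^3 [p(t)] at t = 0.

Write out both Maclaurin series and multiply, keeping only the needed powers.
The coefficient of t^3 in the expansion is -2/3, so p′′′(0) = 3! * (-2/3) = -4.

-4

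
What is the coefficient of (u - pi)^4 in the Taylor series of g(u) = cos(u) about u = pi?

Compute the successive derivatives at the expansion point and divide by k!.
[(u - pi)^0] = -1;  [(u - pi)^1] = 0;  [(u - pi)^2] = 1/2;  [(u - pi)^3] = 0;  [(u - pi)^4] = -1/24.
So c_4 = g^(4)(pi)/4! = -1/24.

-1/24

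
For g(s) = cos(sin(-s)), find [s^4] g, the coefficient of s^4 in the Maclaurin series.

5/24

Compose series: expand the inner function first, then feed it into the outer expansion.
[s^0] = 1;  [s^1] = 0;  [s^2] = -1/2;  [s^3] = 0;  [s^4] = 5/24.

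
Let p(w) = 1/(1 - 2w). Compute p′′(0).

8

From the series, [w^2] p = 4; multiply by 2! = 2 to get 8.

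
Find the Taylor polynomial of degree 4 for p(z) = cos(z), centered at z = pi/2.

p(pi/2) = 0
p′(pi/2) = -1
p′′(pi/2) = 0
p′′′(pi/2) = 1
p^(4)(pi/2) = 0
The Taylor polynomial is Σ p^(k)(pi/2)/k! · (z - pi/2)^k.

(z - pi/2)^3/6 - (z - pi/2)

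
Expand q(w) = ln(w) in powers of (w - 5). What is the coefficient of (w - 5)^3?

1/375

Apply the Taylor formula c_k = f^(k)(a)/k!.
q(5) = ln(5)
q′(5) = 1/5
q′′(5) = -1/25
q′′′(5) = 2/125
The Taylor polynomial is Σ q^(k)(5)/k! · (w - 5)^k.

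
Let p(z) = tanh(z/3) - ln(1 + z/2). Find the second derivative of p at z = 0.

Add the two expansions coefficient-wise.
From the series, [z^2] p = 1/8; multiply by 2! = 2 to get 1/4.

1/4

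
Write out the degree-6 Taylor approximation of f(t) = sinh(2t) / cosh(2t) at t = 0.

64*t^5/15 - 8*t^3/3 + 2*t

Write the quotient as an unknown series and match coefficients against numerator = denominator · series.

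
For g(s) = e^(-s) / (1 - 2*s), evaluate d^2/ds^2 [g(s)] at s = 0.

5

Use 1/(1 - r) = Σ r^k on the denominator, then take the Cauchy product.
From the series, [s^2] g = 5/2; multiply by 2! = 2 to get 5.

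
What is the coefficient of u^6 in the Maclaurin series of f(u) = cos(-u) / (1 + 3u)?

495989/720

Write out both Maclaurin series and multiply, keeping only the needed powers.
f(0) = 1
f′(0) = -3
f′′(0) = 17
f′′′(0) = -153
f^(4)(0) = 1837
f^(5)(0) = -27555
f^(6)(0) = 495989
The Taylor polynomial is Σ f^(k)(0)/k! · u^k.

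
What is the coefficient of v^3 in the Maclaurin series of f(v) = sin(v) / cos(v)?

1/3

Invert the denominator's series and multiply.
[v^0] = 0;  [v^1] = 1;  [v^2] = 0;  [v^3] = 1/3.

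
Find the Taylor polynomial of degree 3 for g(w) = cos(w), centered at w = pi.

(w - pi)^2/2 - 1

g(pi) = -1
g′(pi) = 0
g′′(pi) = 1
g′′′(pi) = 0
Then c_k = g^(k)(pi)/k! gives each Taylor coefficient.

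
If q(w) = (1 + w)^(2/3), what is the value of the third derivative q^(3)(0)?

Use the known series and substitute for the argument.
The coefficient of w^3 in the expansion is 4/81, so q′′′(0) = 3! * (4/81) = 8/27.

8/27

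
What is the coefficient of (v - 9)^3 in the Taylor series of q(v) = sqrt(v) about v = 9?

1/3888

Compute the successive derivatives at the expansion point and divide by k!.
[(v - 9)^0] = 3;  [(v - 9)^1] = 1/6;  [(v - 9)^2] = -1/216;  [(v - 9)^3] = 1/3888.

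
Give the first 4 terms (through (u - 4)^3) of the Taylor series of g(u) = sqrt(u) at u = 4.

(u - 4)^3/512 - (u - 4)^2/64 + (u - 4)/4 + 2

Differentiate repeatedly and evaluate at the center.
g(4) = 2
g′(4) = 1/4
g′′(4) = -1/32
g′′′(4) = 3/256
Dividing each by k! gives the coefficients c_0, ..., c_3.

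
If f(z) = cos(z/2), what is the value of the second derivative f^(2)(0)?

-1/4

The coefficient of z^2 in the expansion is -1/8, so f′′(0) = 2! * (-1/8) = -1/4.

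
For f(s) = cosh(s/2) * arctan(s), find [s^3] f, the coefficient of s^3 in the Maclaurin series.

-5/24

Write out both Maclaurin series and multiply, keeping only the needed powers.
So c_3 = f′′′(0)/3! = -5/24.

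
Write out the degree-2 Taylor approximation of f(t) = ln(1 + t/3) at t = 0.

-t^2/18 + t/3

Use the known series and substitute for the argument.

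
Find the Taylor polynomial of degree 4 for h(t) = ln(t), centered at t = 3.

Differentiate repeatedly and evaluate at the center.
h(3) = ln(3)
h′(3) = 1/3
h′′(3) = -1/9
h′′′(3) = 2/27
h^(4)(3) = -2/27

-(t - 3)^4/324 + (t - 3)^3/81 - (t - 3)^2/18 + (t - 3)/3 + ln(3)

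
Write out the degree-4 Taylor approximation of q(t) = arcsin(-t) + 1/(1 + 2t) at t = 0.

Expand each term separately and add.

16*t^4 - 49*t^3/6 + 4*t^2 - 3*t + 1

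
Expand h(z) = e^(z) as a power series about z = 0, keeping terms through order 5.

[z^0] = 1;  [z^1] = 1;  [z^2] = 1/2;  [z^3] = 1/6;  [z^4] = 1/24;  [z^5] = 1/120.

z^5/120 + z^4/24 + z^3/6 + z^2/2 + z + 1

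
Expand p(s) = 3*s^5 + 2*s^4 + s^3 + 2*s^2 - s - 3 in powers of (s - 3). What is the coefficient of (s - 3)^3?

295

Use the known series and substitute for the argument.
[(s - 3)^0] = 930;  [(s - 3)^1] = 1469;  [(s - 3)^2] = 929;  [(s - 3)^3] = 295.
So c_3 = p′′′(3)/3! = 295.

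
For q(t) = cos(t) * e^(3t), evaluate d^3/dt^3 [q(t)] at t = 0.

Take the Cauchy product of the two expansions.
The coefficient of t^3 in the expansion is 3, so q′′′(0) = 3! * (3) = 18.

18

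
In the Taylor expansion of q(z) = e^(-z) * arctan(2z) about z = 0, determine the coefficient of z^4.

7/3

Write out both Maclaurin series and multiply, keeping only the needed powers.
q(0) = 0
q′(0) = 2
q′′(0) = -4
q′′′(0) = -10
q^(4)(0) = 56
Then c_k = q^(k)(0)/k! gives each Taylor coefficient.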